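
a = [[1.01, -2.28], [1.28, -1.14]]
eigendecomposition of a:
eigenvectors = [[0.80+0.00j,(0.8-0j)], [0.38-0.47j,0.38+0.47j]]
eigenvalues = [(-0.07+1.33j), (-0.07-1.33j)]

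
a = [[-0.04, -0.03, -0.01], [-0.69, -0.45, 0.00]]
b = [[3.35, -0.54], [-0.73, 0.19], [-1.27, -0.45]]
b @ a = [[0.24, 0.14, -0.03], [-0.10, -0.06, 0.01], [0.36, 0.24, 0.01]]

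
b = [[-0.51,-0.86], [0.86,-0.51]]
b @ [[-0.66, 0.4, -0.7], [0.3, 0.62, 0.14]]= [[0.08, -0.74, 0.24],[-0.72, 0.03, -0.67]]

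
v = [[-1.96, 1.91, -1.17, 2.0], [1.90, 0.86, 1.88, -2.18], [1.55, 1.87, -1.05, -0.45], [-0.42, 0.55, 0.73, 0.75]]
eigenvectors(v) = [[0.38+0.00j, 0.49+0.00j, -0.82+0.00j, -0.82-0.00j], [0.62+0.00j, 0.22+0.00j, (0.36-0.15j), (0.36+0.15j)], [(0.51+0j), 0.40+0.00j, 0.13+0.33j, 0.13-0.33j], [(0.45+0j), 0.75+0.00j, (-0.17-0.12j), -0.17+0.12j]]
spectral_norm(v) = 4.68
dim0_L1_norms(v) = [5.83, 5.19, 4.83, 5.38]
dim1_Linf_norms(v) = [2.0, 2.18, 1.87, 0.75]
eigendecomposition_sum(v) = [[(0.81+0j), (1.26+0j), 0.23+0.00j, -1.01+0.00j], [(1.32+0j), (2.07+0j), (0.37+0j), -1.66+0.00j], [1.09+0.00j, 1.70+0.00j, (0.31+0j), (-1.36+0j)], [0.96+0.00j, (1.5+0j), (0.27+0j), (-1.2+0j)]] + [[-0.47-0.00j, (-0.59+0j), 0.11+0.00j, (1.08+0j)], [-0.21-0.00j, (-0.26+0j), 0.05+0.00j, 0.48+0.00j], [(-0.38-0j), (-0.48+0j), 0.09+0.00j, (0.88+0j)], [(-0.73-0j), -0.91+0.00j, (0.17+0j), (1.67+0j)]] + [[(-1.15+0.61j), (0.62+1.06j), -0.75-2.10j, 0.96+0.41j], [0.39-0.48j, -0.47-0.35j, 0.73+0.79j, (-0.5-0j)], [0.42+0.36j, 0.33-0.42j, (-0.72+0.63j), (0.01-0.45j)], [(-0.33-0.04j), (-0.02+0.31j), (0.14-0.55j), 0.14+0.22j]] + [[-1.15-0.61j, 0.62-1.06j, -0.75+2.10j, (0.96-0.41j)], [0.39+0.48j, (-0.47+0.35j), 0.73-0.79j, (-0.5+0j)], [0.42-0.36j, (0.33+0.42j), -0.72-0.63j, 0.01+0.45j], [-0.33+0.04j, -0.02-0.31j, (0.14+0.55j), 0.14-0.22j]]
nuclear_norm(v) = 9.95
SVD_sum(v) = [[-2.03, 0.36, -1.31, 2.11], [2.07, -0.37, 1.34, -2.15], [0.40, -0.07, 0.26, -0.41], [-0.33, 0.06, -0.21, 0.34]] + [[0.43, 1.28, -0.37, -0.03], [0.29, 0.84, -0.25, -0.02], [0.77, 2.26, -0.66, -0.06], [0.05, 0.15, -0.04, -0.00]] + [[-0.24, 0.25, 0.56, 0.08], [-0.35, 0.36, 0.82, 0.11], [0.29, -0.30, -0.68, -0.09], [-0.38, 0.4, 0.90, 0.12]] + [[-0.12,0.03,-0.04,-0.15],[-0.1,0.02,-0.04,-0.12],[0.09,-0.02,0.03,0.11],[0.24,-0.05,0.09,0.29]]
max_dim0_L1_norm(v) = 5.83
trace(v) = -1.40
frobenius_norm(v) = 5.85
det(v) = 12.33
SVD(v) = [[-0.69,0.47,-0.37,-0.41], [0.7,0.31,-0.55,-0.33], [0.14,0.83,0.45,0.3], [-0.11,0.05,-0.60,0.79]] @ diag([4.679372238554348, 2.995546013549889, 1.7773784882241404, 0.4947779737926166]) @ [[0.63, -0.11, 0.41, -0.65], [0.31, 0.91, -0.27, -0.02], [0.36, -0.37, -0.85, -0.12], [0.61, -0.13, 0.22, 0.75]]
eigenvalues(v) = [(1.98+0j), (1.02+0j), (-2.2+1.11j), (-2.2-1.11j)]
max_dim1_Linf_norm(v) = 2.18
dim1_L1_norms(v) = [7.04, 6.82, 4.92, 2.45]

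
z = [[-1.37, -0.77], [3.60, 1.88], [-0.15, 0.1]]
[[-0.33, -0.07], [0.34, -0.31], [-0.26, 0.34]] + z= [[-1.70,-0.84], [3.94,1.57], [-0.41,0.44]]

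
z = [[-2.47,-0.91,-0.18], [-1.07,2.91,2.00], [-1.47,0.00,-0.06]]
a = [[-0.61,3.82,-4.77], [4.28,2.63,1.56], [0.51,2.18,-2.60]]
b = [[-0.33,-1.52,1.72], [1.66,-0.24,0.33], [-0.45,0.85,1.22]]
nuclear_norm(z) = 6.91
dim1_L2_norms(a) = [6.14, 5.26, 3.43]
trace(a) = -0.58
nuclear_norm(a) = 12.66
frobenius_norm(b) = 3.27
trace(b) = 0.65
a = z @ b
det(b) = 5.73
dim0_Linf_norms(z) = [2.47, 2.91, 2.0]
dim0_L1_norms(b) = [2.44, 2.61, 3.27]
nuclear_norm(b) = 5.52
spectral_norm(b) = 2.38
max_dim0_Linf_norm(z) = 2.91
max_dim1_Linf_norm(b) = 1.72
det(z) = 2.40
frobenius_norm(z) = 4.77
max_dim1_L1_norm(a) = 9.2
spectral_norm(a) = 7.01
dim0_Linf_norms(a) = [4.28, 3.82, 4.77]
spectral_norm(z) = 3.71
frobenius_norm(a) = 8.78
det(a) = 13.69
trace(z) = 0.38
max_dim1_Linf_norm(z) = 2.91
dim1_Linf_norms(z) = [2.47, 2.91, 1.47]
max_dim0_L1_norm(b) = 3.27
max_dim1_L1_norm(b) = 3.57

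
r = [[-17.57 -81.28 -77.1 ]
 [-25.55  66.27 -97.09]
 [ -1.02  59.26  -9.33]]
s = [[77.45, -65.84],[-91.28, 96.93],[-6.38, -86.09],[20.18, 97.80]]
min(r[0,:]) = -81.28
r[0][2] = -77.1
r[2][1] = 59.26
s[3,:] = [20.18, 97.8]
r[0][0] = -17.57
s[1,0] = -91.28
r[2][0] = -1.02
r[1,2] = -97.09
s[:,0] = [77.45, -91.28, -6.38, 20.18]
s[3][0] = 20.18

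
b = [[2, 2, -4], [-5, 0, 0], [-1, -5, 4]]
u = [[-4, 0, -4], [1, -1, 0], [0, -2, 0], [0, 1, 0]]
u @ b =[[-4, 12, 0], [7, 2, -4], [10, 0, 0], [-5, 0, 0]]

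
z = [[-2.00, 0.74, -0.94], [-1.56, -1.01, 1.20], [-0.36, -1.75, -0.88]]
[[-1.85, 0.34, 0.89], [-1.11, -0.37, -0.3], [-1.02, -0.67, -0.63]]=z@[[0.84, -0.02, -0.21], [0.23, 0.39, 0.47], [0.36, -0.01, -0.13]]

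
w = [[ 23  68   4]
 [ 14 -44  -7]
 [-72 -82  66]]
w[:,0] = [23, 14, -72]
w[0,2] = 4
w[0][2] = 4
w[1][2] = -7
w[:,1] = [68, -44, -82]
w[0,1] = 68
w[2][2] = 66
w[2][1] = -82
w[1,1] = -44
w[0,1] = 68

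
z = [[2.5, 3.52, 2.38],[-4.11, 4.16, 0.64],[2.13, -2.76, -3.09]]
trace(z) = 3.57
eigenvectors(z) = [[0.11-0.58j, 0.11+0.58j, (-0.26+0j)],[(0.75+0j), 0.75-0.00j, (-0.23+0j)],[(-0.31-0.04j), -0.31+0.04j, 0.94+0.00j]]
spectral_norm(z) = 7.47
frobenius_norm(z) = 8.98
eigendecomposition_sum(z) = [[(1.28+1.87j), (1.57-1.23j), 0.74+0.21j],[(-2.03+2.05j), 1.91+1.66j, -0.08+0.98j],[0.95-0.73j, (-0.69-0.79j), (0.09-0.4j)]] + [[(1.28-1.87j),(1.57+1.23j),(0.74-0.21j)], [(-2.03-2.05j),(1.91-1.66j),(-0.08-0.98j)], [(0.95+0.73j),-0.69+0.79j,0.09+0.40j]] + [[-0.07-0.00j, 0.38-0.00j, (0.9-0j)],[(-0.06-0j), (0.34-0j), (0.81-0j)],[0.24+0.00j, -1.38+0.00j, (-3.27+0j)]]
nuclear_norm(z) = 13.90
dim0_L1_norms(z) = [8.74, 10.44, 6.11]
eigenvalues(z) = [(3.28+3.14j), (3.28-3.14j), (-2.99+0j)]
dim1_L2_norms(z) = [4.93, 5.88, 4.66]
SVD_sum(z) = [[-1.19, 2.10, 1.12], [-2.41, 4.25, 2.27], [1.98, -3.50, -1.87]] + [[3.58, 1.12, 1.70], [-1.89, -0.59, -0.90], [-0.15, -0.05, -0.07]] + [[0.11, 0.30, -0.44], [0.19, 0.5, -0.73], [0.3, 0.79, -1.15]]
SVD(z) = [[0.36, -0.88, 0.3], [0.72, 0.47, 0.51], [-0.59, 0.04, 0.80]] @ diag([7.4685455616199885, 4.656913717195773, 1.7744525422225912]) @ [[-0.45, 0.79, 0.42],[-0.87, -0.27, -0.41],[0.21, 0.55, -0.81]]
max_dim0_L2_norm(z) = 6.11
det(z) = -61.72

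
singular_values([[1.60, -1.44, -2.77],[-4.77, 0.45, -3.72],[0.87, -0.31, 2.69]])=[6.57, 3.67, 0.69]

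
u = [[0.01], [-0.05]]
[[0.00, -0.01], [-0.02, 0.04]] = u @ [[0.41, -0.88]]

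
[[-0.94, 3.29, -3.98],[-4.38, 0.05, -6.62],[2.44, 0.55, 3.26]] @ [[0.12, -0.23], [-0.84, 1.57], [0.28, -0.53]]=[[-3.99, 7.49], [-2.42, 4.59], [0.74, -1.43]]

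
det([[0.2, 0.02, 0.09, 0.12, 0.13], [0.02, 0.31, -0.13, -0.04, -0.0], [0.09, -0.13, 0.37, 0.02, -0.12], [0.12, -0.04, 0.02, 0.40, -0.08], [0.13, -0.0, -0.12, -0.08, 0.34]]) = -0.000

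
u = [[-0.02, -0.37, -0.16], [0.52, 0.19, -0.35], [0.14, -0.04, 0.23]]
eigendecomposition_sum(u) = [[(-0.01+0.23j),(-0.17+0.04j),-0.14-0.07j], [(0.26-0.02j),0.06+0.18j,(-0.06+0.17j)], [0.07-0.00j,0.02+0.05j,(-0.02+0.04j)]] + [[(-0.01-0.23j), (-0.17-0.04j), -0.14+0.07j],[(0.26+0.02j), 0.06-0.18j, -0.06-0.17j],[0.07+0.00j, 0.02-0.05j, (-0.02-0.04j)]] + [[(-0+0j), -0.03+0.00j, (0.12-0j)], [0.00-0.00j, (0.06-0j), -0.23+0.00j], [(-0+0j), -0.07+0.00j, (0.27-0j)]]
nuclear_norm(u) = 1.32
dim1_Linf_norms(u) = [0.37, 0.52, 0.23]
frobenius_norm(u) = 0.82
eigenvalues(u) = [(0.04+0.46j), (0.04-0.46j), (0.33+0j)]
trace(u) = 0.40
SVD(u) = [[-0.09, 0.96, -0.26], [1.0, 0.08, -0.06], [-0.04, -0.27, -0.96]] @ diag([0.6570741510013537, 0.40968668495742655, 0.2577021153472445]) @ [[0.78, 0.34, -0.52],[-0.04, -0.81, -0.59],[-0.62, 0.48, -0.62]]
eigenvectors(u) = [[(-0.08+0.65j), (-0.08-0.65j), 0.32+0.00j], [(0.73+0j), 0.73-0.00j, -0.61+0.00j], [0.20+0.00j, 0.20-0.00j, (0.72+0j)]]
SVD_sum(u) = [[-0.05, -0.02, 0.03], [0.51, 0.22, -0.34], [-0.02, -0.01, 0.01]] + [[-0.02,-0.32,-0.23], [-0.00,-0.02,-0.02], [0.0,0.09,0.06]] + [[0.04, -0.03, 0.04],[0.01, -0.01, 0.01],[0.15, -0.12, 0.15]]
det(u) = 0.07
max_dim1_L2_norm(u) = 0.65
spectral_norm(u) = 0.66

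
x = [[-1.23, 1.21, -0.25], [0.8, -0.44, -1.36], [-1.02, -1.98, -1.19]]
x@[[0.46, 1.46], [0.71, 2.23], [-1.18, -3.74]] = [[0.59,1.84], [1.66,5.27], [-0.47,-1.45]]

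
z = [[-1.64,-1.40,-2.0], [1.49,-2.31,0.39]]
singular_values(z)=[2.94, 2.78]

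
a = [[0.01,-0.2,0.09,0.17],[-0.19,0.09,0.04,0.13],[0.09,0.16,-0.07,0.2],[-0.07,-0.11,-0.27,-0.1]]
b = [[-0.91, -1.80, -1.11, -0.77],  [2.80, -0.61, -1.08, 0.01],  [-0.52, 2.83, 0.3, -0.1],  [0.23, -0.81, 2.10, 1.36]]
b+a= [[-0.90, -2.00, -1.02, -0.6], [2.61, -0.52, -1.04, 0.14], [-0.43, 2.99, 0.23, 0.1], [0.16, -0.92, 1.83, 1.26]]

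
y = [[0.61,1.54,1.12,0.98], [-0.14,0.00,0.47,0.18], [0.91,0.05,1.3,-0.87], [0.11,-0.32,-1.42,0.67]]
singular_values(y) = [2.66, 1.82, 0.79, 0.29]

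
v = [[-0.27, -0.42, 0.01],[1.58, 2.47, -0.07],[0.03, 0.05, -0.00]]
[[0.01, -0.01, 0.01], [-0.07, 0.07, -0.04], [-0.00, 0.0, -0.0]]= v @ [[0.26, -0.20, -0.12],[-0.20, 0.16, 0.07],[-0.12, 0.07, 0.37]]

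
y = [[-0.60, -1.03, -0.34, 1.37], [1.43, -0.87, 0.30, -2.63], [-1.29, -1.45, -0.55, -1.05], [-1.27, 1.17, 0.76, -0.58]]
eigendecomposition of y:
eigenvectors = [[(0.19-0.3j),0.19+0.30j,(-0.25+0.4j),-0.25-0.40j], [(-0.3-0.2j),-0.30+0.20j,0.71+0.00j,0.71-0.00j], [0.84+0.00j,(0.84-0j),-0.00+0.22j,-0.00-0.22j], [(0.17-0.04j),0.17+0.04j,-0.17-0.44j,(-0.17+0.44j)]]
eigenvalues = [(-0.55+0.85j), (-0.55-0.85j), (-0.75+2.52j), (-0.75-2.52j)]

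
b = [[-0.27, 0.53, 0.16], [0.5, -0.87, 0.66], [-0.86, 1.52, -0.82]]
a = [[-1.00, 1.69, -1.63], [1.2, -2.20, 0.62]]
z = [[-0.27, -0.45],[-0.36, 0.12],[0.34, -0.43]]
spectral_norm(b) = 2.31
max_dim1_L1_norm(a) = 4.32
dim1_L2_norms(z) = [0.52, 0.38, 0.55]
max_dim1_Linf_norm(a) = 2.2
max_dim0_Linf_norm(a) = 2.2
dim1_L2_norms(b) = [0.62, 1.2, 1.93]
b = z @ a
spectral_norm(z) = 0.66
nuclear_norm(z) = 1.19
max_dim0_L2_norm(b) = 1.83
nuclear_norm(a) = 4.35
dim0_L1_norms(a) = [2.2, 3.89, 2.25]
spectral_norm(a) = 3.54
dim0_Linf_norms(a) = [1.2, 2.2, 1.63]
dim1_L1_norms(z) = [0.72, 0.48, 0.77]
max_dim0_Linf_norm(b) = 1.52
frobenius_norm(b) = 2.35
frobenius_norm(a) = 3.63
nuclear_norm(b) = 2.75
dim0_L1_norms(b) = [1.63, 2.92, 1.64]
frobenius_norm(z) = 0.85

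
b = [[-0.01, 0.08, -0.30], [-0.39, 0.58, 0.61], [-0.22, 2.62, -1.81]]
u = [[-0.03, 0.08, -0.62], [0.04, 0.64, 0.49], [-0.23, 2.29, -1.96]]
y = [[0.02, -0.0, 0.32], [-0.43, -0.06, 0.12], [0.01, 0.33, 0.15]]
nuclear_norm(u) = 3.99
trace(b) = -1.24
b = u + y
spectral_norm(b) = 3.20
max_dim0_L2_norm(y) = 0.43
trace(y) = 0.11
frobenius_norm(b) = 3.34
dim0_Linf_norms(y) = [0.43, 0.33, 0.32]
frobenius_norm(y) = 0.66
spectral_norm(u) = 3.06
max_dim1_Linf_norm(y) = 0.43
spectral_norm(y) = 0.46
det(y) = -0.05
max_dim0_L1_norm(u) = 3.07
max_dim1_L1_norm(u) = 4.48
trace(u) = -1.35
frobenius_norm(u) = 3.19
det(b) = 0.23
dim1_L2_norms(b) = [0.31, 0.93, 3.19]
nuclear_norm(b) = 4.21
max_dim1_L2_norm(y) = 0.45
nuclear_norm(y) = 1.11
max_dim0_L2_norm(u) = 2.38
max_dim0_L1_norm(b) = 3.28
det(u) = -0.08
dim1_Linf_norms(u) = [0.62, 0.64, 2.29]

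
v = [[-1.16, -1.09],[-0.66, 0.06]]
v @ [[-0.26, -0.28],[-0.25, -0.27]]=[[0.57,0.62],[0.16,0.17]]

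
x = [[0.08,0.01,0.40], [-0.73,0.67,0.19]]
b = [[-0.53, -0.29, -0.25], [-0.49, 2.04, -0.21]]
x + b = [[-0.45, -0.28, 0.15],[-1.22, 2.71, -0.02]]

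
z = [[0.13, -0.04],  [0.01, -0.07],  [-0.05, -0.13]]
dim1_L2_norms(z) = [0.14, 0.07, 0.14]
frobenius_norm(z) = 0.21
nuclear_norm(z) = 0.29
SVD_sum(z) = [[-0.00, -0.02], [-0.01, -0.07], [-0.02, -0.13]] + [[0.13, -0.02], [0.02, -0.00], [-0.03, 0.00]]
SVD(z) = [[-0.13, 0.97],[-0.44, 0.15],[-0.89, -0.22]] @ diag([0.15326519688536702, 0.13931898443388716]) @ [[0.15, 0.99], [0.99, -0.15]]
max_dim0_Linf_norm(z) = 0.13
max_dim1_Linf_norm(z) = 0.13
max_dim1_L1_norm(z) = 0.18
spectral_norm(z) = 0.15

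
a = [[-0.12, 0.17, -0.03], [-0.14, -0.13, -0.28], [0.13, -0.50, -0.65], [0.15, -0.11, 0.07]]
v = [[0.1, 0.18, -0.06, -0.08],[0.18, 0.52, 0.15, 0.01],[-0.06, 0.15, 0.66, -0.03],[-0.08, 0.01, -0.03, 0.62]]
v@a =[[-0.06, 0.03, -0.02], [-0.07, -0.11, -0.25], [0.07, -0.36, -0.47], [0.10, -0.07, 0.06]]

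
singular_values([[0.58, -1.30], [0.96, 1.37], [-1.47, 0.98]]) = [2.24, 1.71]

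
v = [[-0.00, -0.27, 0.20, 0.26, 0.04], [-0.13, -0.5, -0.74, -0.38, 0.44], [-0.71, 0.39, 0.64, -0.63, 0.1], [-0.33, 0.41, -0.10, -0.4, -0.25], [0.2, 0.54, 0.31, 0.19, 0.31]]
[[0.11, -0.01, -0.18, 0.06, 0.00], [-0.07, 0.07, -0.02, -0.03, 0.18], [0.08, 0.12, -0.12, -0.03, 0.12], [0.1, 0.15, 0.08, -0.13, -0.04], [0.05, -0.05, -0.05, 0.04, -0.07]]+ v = [[0.11, -0.28, 0.02, 0.32, 0.04], [-0.2, -0.43, -0.76, -0.41, 0.62], [-0.63, 0.51, 0.52, -0.66, 0.22], [-0.23, 0.56, -0.02, -0.53, -0.29], [0.25, 0.49, 0.26, 0.23, 0.24]]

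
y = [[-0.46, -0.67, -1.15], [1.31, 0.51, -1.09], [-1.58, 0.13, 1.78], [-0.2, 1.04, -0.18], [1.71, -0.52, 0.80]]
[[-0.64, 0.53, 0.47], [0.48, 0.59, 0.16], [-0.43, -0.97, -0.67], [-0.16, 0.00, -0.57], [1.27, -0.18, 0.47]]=y @ [[0.61, 0.09, 0.19], [0.02, -0.06, -0.54], [0.30, -0.46, -0.17]]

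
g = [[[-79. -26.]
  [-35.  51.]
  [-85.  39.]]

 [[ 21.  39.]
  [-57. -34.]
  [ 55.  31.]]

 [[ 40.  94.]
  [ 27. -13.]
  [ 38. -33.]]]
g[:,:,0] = [[-79.0, -35.0, -85.0], [21.0, -57.0, 55.0], [40.0, 27.0, 38.0]]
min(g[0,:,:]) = -85.0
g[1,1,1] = -34.0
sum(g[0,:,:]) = -135.0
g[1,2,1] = 31.0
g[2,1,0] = 27.0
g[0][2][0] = -85.0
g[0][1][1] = 51.0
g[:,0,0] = [-79.0, 21.0, 40.0]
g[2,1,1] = -13.0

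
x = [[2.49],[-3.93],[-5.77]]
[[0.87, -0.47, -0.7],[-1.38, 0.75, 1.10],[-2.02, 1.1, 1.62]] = x@[[0.35, -0.19, -0.28]]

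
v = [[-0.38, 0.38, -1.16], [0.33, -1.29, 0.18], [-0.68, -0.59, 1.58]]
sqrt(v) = [[0.20+0.74j, (0.13-0.14j), (-0.6+0.37j)],[(-0-0.17j), -0.00+1.13j, (0.01-0.09j)],[-0.39+0.21j, -0.26+0.20j, (1.19+0.1j)]]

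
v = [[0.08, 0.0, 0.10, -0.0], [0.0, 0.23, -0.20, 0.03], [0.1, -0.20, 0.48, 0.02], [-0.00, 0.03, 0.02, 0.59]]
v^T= [[0.08, 0.00, 0.10, -0.00], [0.0, 0.23, -0.2, 0.03], [0.1, -0.2, 0.48, 0.02], [-0.00, 0.03, 0.02, 0.59]]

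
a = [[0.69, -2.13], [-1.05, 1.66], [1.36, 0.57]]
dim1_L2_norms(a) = [2.24, 1.96, 1.47]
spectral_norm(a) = 2.96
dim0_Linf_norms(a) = [1.36, 2.13]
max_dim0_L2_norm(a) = 2.76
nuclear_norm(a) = 4.48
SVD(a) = [[0.75, -0.17], [-0.66, -0.17], [0.02, 0.97]] @ diag([2.955780457337391, 1.5195268632118228]) @ [[0.42,-0.91], [0.91,0.42]]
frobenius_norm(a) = 3.32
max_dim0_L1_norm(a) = 4.36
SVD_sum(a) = [[0.93, -2.02], [-0.81, 1.77], [0.02, -0.04]] + [[-0.24, -0.11], [-0.24, -0.11], [1.34, 0.61]]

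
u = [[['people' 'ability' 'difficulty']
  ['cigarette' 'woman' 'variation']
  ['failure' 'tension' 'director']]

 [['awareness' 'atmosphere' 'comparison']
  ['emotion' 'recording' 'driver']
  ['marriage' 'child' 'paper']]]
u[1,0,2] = 'comparison'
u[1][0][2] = 'comparison'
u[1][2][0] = 'marriage'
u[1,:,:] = [['awareness', 'atmosphere', 'comparison'], ['emotion', 'recording', 'driver'], ['marriage', 'child', 'paper']]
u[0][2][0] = 'failure'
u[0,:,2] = ['difficulty', 'variation', 'director']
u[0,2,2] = 'director'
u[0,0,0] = 'people'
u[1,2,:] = ['marriage', 'child', 'paper']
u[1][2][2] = 'paper'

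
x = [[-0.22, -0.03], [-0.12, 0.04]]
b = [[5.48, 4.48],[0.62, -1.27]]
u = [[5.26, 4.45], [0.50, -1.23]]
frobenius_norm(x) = 0.26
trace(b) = 4.21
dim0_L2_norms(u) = [5.28, 4.62]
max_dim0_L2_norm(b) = 5.51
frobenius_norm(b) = 7.22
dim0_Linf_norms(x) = [0.22, 0.04]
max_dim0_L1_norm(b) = 6.1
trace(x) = -0.18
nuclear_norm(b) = 8.46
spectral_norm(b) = 7.09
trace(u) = 4.03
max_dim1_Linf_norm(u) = 5.26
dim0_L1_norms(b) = [6.1, 5.75]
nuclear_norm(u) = 8.16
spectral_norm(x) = 0.25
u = b + x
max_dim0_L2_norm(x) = 0.25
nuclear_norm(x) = 0.30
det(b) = -9.74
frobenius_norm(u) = 7.02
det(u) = -8.69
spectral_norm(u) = 6.90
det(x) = -0.01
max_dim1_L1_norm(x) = 0.25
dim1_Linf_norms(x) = [0.22, 0.12]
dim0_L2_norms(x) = [0.25, 0.05]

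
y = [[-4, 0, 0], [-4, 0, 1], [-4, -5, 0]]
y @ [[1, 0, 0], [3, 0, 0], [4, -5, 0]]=[[-4, 0, 0], [0, -5, 0], [-19, 0, 0]]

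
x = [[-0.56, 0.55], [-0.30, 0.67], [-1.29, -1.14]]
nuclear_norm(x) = 2.79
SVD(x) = [[-0.01, -0.75], [0.15, -0.66], [-0.99, -0.09]] @ diag([1.7380984588614112, 1.0477183530432153]) @ [[0.71, 0.70], [0.7, -0.71]]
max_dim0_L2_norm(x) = 1.44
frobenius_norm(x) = 2.03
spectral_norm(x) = 1.74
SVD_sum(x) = [[-0.01,-0.01], [0.18,0.18], [-1.22,-1.21]] + [[-0.55, 0.56], [-0.48, 0.49], [-0.07, 0.07]]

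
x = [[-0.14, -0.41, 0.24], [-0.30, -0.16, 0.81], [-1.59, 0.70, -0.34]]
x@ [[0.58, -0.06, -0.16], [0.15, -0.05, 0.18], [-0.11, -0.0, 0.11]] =[[-0.17, 0.03, -0.02],[-0.29, 0.03, 0.11],[-0.78, 0.06, 0.34]]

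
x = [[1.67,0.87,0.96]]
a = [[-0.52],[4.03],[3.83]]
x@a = [[6.31]]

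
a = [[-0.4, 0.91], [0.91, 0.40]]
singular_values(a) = [0.99, 0.99]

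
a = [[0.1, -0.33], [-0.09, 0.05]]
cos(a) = [[0.98, 0.02], [0.01, 0.98]]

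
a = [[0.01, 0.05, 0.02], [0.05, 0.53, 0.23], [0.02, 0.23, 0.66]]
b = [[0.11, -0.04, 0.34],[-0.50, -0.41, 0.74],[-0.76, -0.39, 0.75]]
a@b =[[-0.04,-0.03,0.06],[-0.43,-0.31,0.58],[-0.61,-0.35,0.67]]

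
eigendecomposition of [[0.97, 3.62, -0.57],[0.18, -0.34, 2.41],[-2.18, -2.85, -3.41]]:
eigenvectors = [[(-0.81+0j), (-0.81-0j), (0.61+0j)],  [0.26-0.36j, 0.26+0.36j, -0.57+0.00j],  [(0.36+0.12j), (0.36-0.12j), 0.56+0.00j]]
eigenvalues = [(0.06+1.69j), (0.06-1.69j), (-2.9+0j)]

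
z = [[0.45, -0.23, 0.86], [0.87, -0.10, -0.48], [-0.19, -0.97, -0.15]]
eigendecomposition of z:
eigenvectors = [[(0.67+0j), (0.67-0j), -0.30+0.00j], [(0.15-0.51j), 0.15+0.51j, (0.66+0j)], [0.16+0.49j, (0.16-0.49j), 0.69+0.00j]]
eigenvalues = [(0.6+0.8j), (0.6-0.8j), (-1+0j)]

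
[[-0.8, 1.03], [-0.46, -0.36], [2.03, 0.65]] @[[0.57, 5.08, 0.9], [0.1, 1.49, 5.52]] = [[-0.35,-2.53,4.97],[-0.30,-2.87,-2.40],[1.22,11.28,5.42]]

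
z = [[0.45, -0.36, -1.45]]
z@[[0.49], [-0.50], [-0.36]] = [[0.92]]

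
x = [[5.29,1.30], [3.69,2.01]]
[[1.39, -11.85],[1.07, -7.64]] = x@ [[0.24, -2.38], [0.09, 0.57]]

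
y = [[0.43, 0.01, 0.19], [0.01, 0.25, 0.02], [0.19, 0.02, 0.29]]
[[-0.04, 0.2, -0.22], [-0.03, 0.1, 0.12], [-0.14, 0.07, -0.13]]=y@[[0.17, 0.49, -0.42], [-0.08, 0.37, 0.51], [-0.58, -0.09, -0.21]]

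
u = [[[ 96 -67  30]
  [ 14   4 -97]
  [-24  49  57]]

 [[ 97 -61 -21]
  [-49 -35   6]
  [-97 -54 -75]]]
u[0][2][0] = -24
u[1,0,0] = 97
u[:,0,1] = [-67, -61]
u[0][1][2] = -97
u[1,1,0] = -49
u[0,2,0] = -24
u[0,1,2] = -97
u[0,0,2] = 30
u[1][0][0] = 97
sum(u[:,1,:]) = -157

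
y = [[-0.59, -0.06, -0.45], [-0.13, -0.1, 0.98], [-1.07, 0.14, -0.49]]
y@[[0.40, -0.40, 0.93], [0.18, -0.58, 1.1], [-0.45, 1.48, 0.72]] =[[-0.04,  -0.40,  -0.94], [-0.51,  1.56,  0.47], [-0.18,  -0.38,  -1.19]]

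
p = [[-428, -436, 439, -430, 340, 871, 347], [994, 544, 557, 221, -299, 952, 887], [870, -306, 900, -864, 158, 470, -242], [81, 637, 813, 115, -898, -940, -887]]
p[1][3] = 221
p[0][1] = -436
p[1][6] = 887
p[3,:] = [81, 637, 813, 115, -898, -940, -887]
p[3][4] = -898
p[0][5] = 871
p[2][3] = -864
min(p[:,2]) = 439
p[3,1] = 637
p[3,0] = 81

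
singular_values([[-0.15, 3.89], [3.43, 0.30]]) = [3.91, 3.42]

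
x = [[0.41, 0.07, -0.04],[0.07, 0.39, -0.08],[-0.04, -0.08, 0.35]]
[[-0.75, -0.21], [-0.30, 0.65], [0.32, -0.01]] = x @ [[-1.71, -0.80],[-0.34, 1.88],[0.65, 0.31]]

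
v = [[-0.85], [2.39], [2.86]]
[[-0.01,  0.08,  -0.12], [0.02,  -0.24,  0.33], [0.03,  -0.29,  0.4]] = v @ [[0.01, -0.10, 0.14]]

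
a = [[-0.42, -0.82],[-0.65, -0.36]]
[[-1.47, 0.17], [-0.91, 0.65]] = a@[[0.56,-1.24], [1.51,0.43]]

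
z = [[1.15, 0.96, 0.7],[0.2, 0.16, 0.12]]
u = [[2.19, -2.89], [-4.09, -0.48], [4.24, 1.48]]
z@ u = [[1.56, -2.75], [0.29, -0.48]]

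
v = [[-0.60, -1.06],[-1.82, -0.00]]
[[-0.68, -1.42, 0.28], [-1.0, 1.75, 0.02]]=v @ [[0.55, -0.96, -0.01], [0.33, 1.88, -0.26]]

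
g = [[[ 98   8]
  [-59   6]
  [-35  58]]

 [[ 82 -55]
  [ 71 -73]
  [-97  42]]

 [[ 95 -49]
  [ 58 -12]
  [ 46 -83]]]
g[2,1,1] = -12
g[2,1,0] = 58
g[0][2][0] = -35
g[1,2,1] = 42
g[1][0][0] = 82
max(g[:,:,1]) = 58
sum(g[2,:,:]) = 55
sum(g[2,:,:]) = 55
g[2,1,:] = [58, -12]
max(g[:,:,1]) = 58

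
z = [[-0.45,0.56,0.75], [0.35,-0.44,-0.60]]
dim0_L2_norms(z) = [0.57, 0.71, 0.96]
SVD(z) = [[-0.78,0.62], [0.62,0.78]] @ diag([1.3246301920173056, 0.00740637537502712]) @ [[0.43,-0.54,-0.73], [-0.66,0.36,-0.66]]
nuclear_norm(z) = 1.33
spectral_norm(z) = 1.32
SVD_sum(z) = [[-0.45, 0.56, 0.75],[0.35, -0.44, -0.60]] + [[-0.0, 0.00, -0.00], [-0.0, 0.00, -0.0]]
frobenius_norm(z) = 1.32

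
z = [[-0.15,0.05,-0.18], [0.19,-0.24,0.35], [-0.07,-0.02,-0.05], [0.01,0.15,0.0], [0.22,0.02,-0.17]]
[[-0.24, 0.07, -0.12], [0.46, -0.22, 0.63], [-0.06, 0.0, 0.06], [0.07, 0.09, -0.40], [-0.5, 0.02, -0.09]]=z@[[-0.74, -0.09, -0.12], [0.49, 0.58, -2.67], [2.06, -0.17, 0.04]]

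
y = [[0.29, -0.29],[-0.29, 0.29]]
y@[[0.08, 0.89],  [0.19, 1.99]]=[[-0.03, -0.32], [0.03, 0.32]]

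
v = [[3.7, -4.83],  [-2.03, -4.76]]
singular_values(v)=[6.94, 3.95]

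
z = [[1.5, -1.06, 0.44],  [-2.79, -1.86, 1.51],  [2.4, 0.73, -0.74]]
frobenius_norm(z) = 4.89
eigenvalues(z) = [-3.38, 2.25, 0.02]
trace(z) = -1.10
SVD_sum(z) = [[0.61, 0.28, -0.25], [-3.1, -1.4, 1.26], [2.21, 1.0, -0.9]] + [[0.89, -1.33, 0.70],[0.31, -0.46, 0.24],[0.19, -0.28, 0.15]] + [[-0.0, -0.0, -0.01], [0.0, 0.01, 0.01], [0.00, 0.01, 0.01]]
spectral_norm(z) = 4.51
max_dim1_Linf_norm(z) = 2.79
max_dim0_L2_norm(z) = 3.97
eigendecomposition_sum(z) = [[-0.51, -0.55, 0.4],[-1.94, -2.08, 1.52],[1.00, 1.08, -0.78]] + [[2.01, -0.51, 0.04],[-0.85, 0.22, -0.02],[1.41, -0.36, 0.03]] + [[-0.0, 0.00, 0.0], [-0.0, 0.01, 0.01], [-0.01, 0.01, 0.02]]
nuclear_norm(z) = 6.42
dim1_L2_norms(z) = [1.89, 3.68, 2.62]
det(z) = -0.17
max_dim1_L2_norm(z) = 3.68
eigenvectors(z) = [[0.23,0.77,0.11], [0.86,-0.33,0.51], [-0.45,0.54,0.85]]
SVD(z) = [[-0.16, -0.93, -0.34], [0.80, -0.32, 0.50], [-0.57, -0.19, 0.80]] @ diag([4.514363931593637, 1.884569168532725, 0.020428953529472143]) @ [[-0.85, -0.39, 0.35], [-0.51, 0.76, -0.40], [0.11, 0.52, 0.85]]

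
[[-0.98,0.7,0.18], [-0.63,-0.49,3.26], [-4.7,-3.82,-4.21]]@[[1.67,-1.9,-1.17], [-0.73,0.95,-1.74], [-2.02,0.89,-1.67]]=[[-2.51, 2.69, -0.37],[-7.28, 3.63, -3.85],[3.44, 1.55, 19.18]]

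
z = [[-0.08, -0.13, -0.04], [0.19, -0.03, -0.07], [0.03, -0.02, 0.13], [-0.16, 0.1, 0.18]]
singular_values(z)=[0.32, 0.18, 0.12]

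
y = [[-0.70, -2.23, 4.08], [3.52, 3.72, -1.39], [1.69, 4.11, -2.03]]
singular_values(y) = [8.04, 2.92, 1.02]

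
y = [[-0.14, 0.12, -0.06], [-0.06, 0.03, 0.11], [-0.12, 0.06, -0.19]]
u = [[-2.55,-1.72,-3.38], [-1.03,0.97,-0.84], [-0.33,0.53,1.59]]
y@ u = [[0.25, 0.33, 0.28], [0.09, 0.19, 0.35], [0.31, 0.16, 0.05]]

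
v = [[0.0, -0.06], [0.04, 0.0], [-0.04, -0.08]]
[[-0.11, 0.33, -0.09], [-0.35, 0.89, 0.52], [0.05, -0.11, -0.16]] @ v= [[0.02, 0.01], [0.01, -0.02], [0.0, 0.01]]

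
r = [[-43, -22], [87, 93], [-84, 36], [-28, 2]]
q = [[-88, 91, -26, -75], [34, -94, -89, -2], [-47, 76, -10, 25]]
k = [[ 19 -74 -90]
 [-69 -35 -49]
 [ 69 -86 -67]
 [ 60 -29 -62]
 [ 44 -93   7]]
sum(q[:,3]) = -52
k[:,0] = [19, -69, 69, 60, 44]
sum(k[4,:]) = -42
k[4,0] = 44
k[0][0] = 19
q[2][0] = -47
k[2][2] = -67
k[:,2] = [-90, -49, -67, -62, 7]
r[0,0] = -43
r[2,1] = 36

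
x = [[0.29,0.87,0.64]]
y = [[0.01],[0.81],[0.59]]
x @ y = [[1.09]]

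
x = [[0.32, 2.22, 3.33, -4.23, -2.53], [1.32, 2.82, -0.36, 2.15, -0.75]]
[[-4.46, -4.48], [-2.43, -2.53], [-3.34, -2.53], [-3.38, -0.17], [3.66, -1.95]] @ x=[[-7.34, -22.53, -13.24, 9.23, 14.64], [-4.12, -12.53, -7.18, 4.84, 8.05], [-4.41, -14.55, -10.21, 8.69, 10.35], [-1.31, -7.98, -11.19, 13.93, 8.68], [-1.40, 2.63, 12.89, -19.67, -7.8]]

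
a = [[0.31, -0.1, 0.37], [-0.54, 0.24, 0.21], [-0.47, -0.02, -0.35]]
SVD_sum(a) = [[0.40, -0.09, 0.16], [-0.42, 0.09, -0.17], [-0.50, 0.11, -0.2]] + [[-0.06, 0.07, 0.19], [-0.12, 0.14, 0.38], [0.05, -0.06, -0.17]] + [[-0.03, -0.08, 0.02], [0.0, 0.01, -0.0], [-0.02, -0.07, 0.02]]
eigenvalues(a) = [(-0.12+0.31j), (-0.12-0.31j), (0.44+0j)]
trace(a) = 0.20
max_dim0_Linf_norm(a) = 0.54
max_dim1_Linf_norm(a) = 0.54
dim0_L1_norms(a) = [1.32, 0.36, 0.93]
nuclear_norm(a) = 1.47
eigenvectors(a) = [[-0.41+0.18j, (-0.41-0.18j), 0.29+0.00j],[(-0.69+0j), (-0.69-0j), (-0.94+0j)],[(0.13-0.56j), (0.13+0.56j), -0.15+0.00j]]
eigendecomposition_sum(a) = [[(0.07+0.13j), -0.00+0.04j, (0.16+0.04j)], [0.01+0.23j, -0.03+0.05j, (0.2+0.15j)], [(-0.19-0.04j), -0.03-0.03j, -0.16+0.13j]] + [[0.07-0.13j, (-0-0.04j), (0.16-0.04j)], [(0.01-0.23j), -0.03-0.05j, (0.2-0.15j)], [(-0.19+0.04j), -0.03+0.03j, -0.16-0.13j]] + [[(0.17-0j), -0.09+0.00j, 0.06-0.00j], [-0.56+0.00j, (0.3-0j), (-0.18+0j)], [-0.09+0.00j, 0.05-0.00j, -0.03+0.00j]]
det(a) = 0.05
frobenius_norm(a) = 0.99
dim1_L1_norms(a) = [0.78, 0.99, 0.84]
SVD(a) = [[-0.52, -0.42, 0.75], [0.55, -0.83, -0.08], [0.65, 0.37, 0.66]] @ diag([0.8416683305085912, 0.5080873590098767, 0.11636862563959968]) @ [[-0.91, 0.2, -0.36],[0.29, -0.32, -0.9],[-0.3, -0.92, 0.24]]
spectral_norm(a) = 0.84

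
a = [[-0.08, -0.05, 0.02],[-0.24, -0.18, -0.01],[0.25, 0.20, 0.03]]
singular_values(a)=[0.45, 0.03, 0.0]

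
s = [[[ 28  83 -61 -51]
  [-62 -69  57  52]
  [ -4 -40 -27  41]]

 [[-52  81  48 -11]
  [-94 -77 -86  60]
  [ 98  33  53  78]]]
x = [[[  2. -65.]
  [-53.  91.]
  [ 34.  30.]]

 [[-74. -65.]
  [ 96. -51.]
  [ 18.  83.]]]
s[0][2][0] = -4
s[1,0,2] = 48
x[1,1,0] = 96.0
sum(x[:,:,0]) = 23.0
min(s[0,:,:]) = -69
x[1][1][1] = -51.0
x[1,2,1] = 83.0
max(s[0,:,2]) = 57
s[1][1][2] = -86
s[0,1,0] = -62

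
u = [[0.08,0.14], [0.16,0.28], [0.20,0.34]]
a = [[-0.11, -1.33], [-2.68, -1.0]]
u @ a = [[-0.38, -0.25], [-0.77, -0.49], [-0.93, -0.61]]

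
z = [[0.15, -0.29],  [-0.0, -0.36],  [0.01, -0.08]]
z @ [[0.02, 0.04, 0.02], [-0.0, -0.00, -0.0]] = [[0.00, 0.01, 0.00], [0.00, 0.0, 0.0], [0.0, 0.00, 0.0]]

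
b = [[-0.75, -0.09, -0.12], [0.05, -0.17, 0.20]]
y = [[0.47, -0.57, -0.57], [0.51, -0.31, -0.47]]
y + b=[[-0.28, -0.66, -0.69],[0.56, -0.48, -0.27]]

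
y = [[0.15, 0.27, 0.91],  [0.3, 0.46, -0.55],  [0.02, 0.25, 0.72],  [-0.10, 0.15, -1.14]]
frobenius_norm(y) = 1.85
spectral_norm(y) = 1.72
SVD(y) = [[0.53, -0.43, 0.08], [-0.31, -0.82, -0.42], [0.42, -0.32, 0.62], [-0.66, -0.16, 0.66]] @ diag([1.7181822331432155, 0.6738887418086372, 0.18634317098988842]) @ [[0.04, 0.0, 1.0], [-0.45, -0.89, 0.02], [-0.89, 0.45, 0.03]]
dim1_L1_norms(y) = [1.33, 1.31, 0.99, 1.39]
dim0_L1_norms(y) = [0.57, 1.13, 3.32]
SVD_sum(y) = [[0.03, 0.00, 0.91], [-0.02, -0.0, -0.54], [0.03, 0.0, 0.72], [-0.04, -0.00, -1.14]] + [[0.13, 0.26, -0.01], [0.25, 0.50, -0.01], [0.1, 0.20, -0.00], [0.05, 0.10, -0.0]] + [[-0.01, 0.01, 0.0],[0.07, -0.03, -0.0],[-0.10, 0.05, 0.0],[-0.11, 0.05, 0.0]]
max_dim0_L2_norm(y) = 1.72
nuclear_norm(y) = 2.58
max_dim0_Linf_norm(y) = 1.14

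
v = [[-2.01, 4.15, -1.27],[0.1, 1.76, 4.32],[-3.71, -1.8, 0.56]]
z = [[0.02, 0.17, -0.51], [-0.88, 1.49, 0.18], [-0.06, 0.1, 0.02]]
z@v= [[1.87,1.30,0.42], [1.25,-1.35,7.66], [0.06,-0.11,0.52]]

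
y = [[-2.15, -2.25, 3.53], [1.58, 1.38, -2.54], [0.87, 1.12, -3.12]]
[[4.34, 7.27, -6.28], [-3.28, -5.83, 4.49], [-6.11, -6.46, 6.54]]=y @[[1.47,  -1.88,  -0.94], [0.87,  2.27,  -0.03], [2.68,  2.36,  -2.37]]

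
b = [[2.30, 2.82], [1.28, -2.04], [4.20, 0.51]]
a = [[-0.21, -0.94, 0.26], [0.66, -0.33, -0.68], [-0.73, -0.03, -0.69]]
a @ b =[[-0.59, 1.46], [-1.76, 2.19], [-4.62, -2.35]]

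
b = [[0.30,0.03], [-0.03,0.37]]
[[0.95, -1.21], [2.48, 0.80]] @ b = [[0.32, -0.42],  [0.72, 0.37]]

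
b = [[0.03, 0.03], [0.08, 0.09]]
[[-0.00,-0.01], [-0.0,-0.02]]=b @ [[-0.0, -0.03], [-0.03, -0.24]]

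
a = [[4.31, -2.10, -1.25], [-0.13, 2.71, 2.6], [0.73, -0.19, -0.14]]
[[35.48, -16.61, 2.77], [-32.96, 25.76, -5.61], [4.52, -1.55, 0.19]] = a@[[3.39, 0.14, -0.24], [-6.57, 6.04, -1.37], [-5.66, 3.62, -0.74]]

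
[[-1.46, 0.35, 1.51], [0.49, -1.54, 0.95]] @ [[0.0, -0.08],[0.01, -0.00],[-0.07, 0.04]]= [[-0.1, 0.18], [-0.08, -0.00]]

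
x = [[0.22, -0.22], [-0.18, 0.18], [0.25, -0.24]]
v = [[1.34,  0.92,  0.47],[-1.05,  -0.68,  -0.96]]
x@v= [[0.53, 0.35, 0.31], [-0.43, -0.29, -0.26], [0.59, 0.39, 0.35]]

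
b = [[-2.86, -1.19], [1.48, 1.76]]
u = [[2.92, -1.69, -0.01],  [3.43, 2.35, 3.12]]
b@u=[[-12.43, 2.04, -3.68], [10.36, 1.63, 5.48]]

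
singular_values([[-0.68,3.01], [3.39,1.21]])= [3.66, 3.01]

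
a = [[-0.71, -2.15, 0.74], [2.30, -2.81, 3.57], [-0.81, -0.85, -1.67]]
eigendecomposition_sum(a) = [[(-0.16+1.07j), (-1.18-0.35j), 0.11+1.50j], [(1.11+1.07j), (-1.38+1.08j), (1.84+1.12j)], [-0.55+0.39j, (-0.35-0.69j), -0.64+0.70j]] + [[(-0.16-1.07j), (-1.18+0.35j), 0.11-1.50j], [(1.11-1.07j), -1.38-1.08j, (1.84-1.12j)], [(-0.55-0.39j), (-0.35+0.69j), -0.64-0.70j]] + [[(-0.39-0j), (0.2+0j), 0.52-0.00j], [(0.08+0j), (-0.04-0j), -0.11+0.00j], [(0.3+0j), (-0.15-0j), -0.39+0.00j]]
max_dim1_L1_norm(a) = 8.68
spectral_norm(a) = 5.39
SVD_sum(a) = [[0.58, -0.84, 1.07], [2.01, -2.90, 3.66], [-0.41, 0.59, -0.75]] + [[-0.91, -1.42, -0.63],[0.09, 0.15, 0.06],[-0.84, -1.31, -0.58]] + [[-0.38, 0.11, 0.30], [0.20, -0.06, -0.16], [0.44, -0.13, -0.34]]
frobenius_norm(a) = 5.98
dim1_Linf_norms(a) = [2.15, 3.57, 1.67]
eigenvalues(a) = [(-2.18+2.84j), (-2.18-2.84j), (-0.83+0j)]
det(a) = -10.66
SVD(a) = [[0.27, -0.73, -0.62],[0.94, 0.07, 0.33],[-0.19, -0.68, 0.71]] @ diag([5.393823443062537, 2.4560228425617407, 0.8045622796800388]) @ [[0.39, -0.57, 0.72], [0.5, 0.79, 0.35], [0.77, -0.23, -0.60]]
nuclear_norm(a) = 8.65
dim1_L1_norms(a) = [3.6, 8.68, 3.33]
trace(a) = -5.19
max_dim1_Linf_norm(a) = 3.57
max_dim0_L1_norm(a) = 5.98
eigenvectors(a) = [[0.31+0.44j,(0.31-0.44j),(-0.79+0j)], [0.77+0.00j,(0.77-0j),(0.16+0j)], [(-0.07+0.33j),-0.07-0.33j,0.60+0.00j]]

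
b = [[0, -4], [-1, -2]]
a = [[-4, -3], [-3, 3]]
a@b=[[3, 22], [-3, 6]]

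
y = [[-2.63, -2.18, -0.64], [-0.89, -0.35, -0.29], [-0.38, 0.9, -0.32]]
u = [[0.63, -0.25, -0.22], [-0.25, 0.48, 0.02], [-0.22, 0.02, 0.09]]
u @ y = [[-1.35, -1.48, -0.26],[0.22, 0.40, 0.01],[0.53, 0.55, 0.11]]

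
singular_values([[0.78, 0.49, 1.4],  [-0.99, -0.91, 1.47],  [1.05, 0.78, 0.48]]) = [2.1, 2.07, 0.0]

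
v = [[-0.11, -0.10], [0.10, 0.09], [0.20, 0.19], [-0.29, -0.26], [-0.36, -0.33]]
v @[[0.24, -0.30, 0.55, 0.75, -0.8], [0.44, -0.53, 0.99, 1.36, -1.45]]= [[-0.07, 0.09, -0.16, -0.22, 0.23], [0.06, -0.08, 0.14, 0.20, -0.21], [0.13, -0.16, 0.30, 0.41, -0.44], [-0.18, 0.22, -0.42, -0.57, 0.61], [-0.23, 0.28, -0.52, -0.72, 0.77]]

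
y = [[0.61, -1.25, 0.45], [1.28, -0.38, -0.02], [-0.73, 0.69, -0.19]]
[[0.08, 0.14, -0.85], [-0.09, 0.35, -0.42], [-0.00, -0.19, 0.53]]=y@ [[-0.06,0.29,-0.11], [0.01,0.05,0.71], [0.29,0.06,0.23]]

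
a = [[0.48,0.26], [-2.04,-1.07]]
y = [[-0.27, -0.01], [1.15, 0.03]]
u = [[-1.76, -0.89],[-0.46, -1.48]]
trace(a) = -0.59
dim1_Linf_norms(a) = [0.48, 2.04]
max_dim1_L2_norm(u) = 1.97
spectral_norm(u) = 2.32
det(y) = 0.00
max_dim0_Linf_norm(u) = 1.76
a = y @ u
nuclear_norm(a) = 2.37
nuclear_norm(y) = 1.18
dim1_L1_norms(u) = [2.65, 1.94]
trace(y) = -0.24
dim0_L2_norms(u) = [1.82, 1.73]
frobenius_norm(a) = 2.37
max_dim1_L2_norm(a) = 2.3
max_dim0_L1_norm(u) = 2.37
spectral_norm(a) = 2.37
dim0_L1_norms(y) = [1.42, 0.04]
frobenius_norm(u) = 2.51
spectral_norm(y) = 1.18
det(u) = 2.20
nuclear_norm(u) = 3.27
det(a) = 0.02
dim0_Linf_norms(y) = [1.15, 0.03]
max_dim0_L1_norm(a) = 2.52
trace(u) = -3.24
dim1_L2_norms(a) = [0.55, 2.3]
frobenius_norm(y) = 1.18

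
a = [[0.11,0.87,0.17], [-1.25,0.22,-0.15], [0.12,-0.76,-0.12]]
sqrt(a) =[[(0.83-0.01j), 0.61-0.00j, 0.23-0.01j], [(-0.74-0.01j), 0.83-0.00j, 0.03-0.01j], [(-0.56+0.07j), -0.65+0.01j, -0.20+0.08j]]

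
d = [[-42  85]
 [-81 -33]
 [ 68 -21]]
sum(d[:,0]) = -55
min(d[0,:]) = -42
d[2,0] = 68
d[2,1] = -21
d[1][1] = -33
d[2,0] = 68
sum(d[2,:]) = 47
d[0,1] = 85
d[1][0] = -81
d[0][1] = 85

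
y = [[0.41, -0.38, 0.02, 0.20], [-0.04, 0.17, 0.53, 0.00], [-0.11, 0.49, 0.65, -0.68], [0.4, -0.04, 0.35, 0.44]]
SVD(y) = [[-0.34, 0.41, 0.78, -0.34], [0.32, 0.43, -0.40, -0.74], [0.87, 0.14, 0.41, 0.24], [-0.16, 0.79, -0.25, 0.53]] @ diag([1.2088415473624756, 0.8272519260833168, 0.338385277845325, 0.13766542012894828]) @ [[-0.26, 0.51, 0.56, -0.6], [0.54, -0.05, 0.73, 0.40], [0.56, -0.46, -0.07, -0.69], [0.57, 0.73, -0.38, 0.02]]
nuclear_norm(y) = 2.51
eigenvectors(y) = [[-0.33+0.00j,(0.11-0.19j),0.11+0.19j,(0.53+0j)], [0.56+0.00j,-0.54-0.08j,(-0.54+0.08j),0.74+0.00j], [0.72+0.00j,(-0.26-0.39j),(-0.26+0.39j),-0.42+0.00j], [0.22+0.00j,-0.66+0.00j,(-0.66-0j),(-0.06+0j)]]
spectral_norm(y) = 1.21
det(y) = -0.05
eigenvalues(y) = [(0.87+0j), (0.48+0.32j), (0.48-0.32j), (-0.16+0j)]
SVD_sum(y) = [[0.11, -0.21, -0.23, 0.25], [-0.10, 0.2, 0.22, -0.24], [-0.27, 0.53, 0.59, -0.63], [0.05, -0.1, -0.11, 0.12]] + [[0.18, -0.02, 0.25, 0.14],[0.2, -0.02, 0.26, 0.14],[0.06, -0.01, 0.09, 0.05],[0.36, -0.03, 0.48, 0.26]] + [[0.15, -0.12, -0.02, -0.18],[-0.08, 0.06, 0.01, 0.09],[0.08, -0.06, -0.01, -0.09],[-0.05, 0.04, 0.01, 0.06]] + [[-0.03, -0.03, 0.02, -0.00], [-0.06, -0.07, 0.04, -0.00], [0.02, 0.02, -0.01, 0.0], [0.04, 0.05, -0.03, 0.00]]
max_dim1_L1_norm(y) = 1.93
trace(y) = 1.67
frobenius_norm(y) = 1.51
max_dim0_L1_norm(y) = 1.55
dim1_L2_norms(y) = [0.59, 0.56, 1.07, 0.69]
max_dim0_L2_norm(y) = 0.91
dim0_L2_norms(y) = [0.58, 0.64, 0.91, 0.83]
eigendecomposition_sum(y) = [[0.36-0.00j, (-0.29+0j), (-0.12-0j), 0.35+0.00j],  [-0.60+0.00j, 0.50-0.00j, (0.2+0j), (-0.59+0j)],  [-0.77+0.00j, (0.64-0j), 0.26+0.00j, -0.75+0.00j],  [(-0.24+0j), 0.20-0.00j, 0.08+0.00j, -0.23+0.00j]] + [[(0.04+0.15j),-0.01-0.05j,(0.05+0.08j),-0.10+0.08j], [(0.3-0.23j),-0.11+0.06j,0.14-0.20j,(0.26+0.15j)], [(0.32+0.06j),-0.10-0.04j,(0.21-0.02j),0.05+0.25j], [0.32-0.32j,(-0.12+0.09j),0.14-0.26j,(0.34+0.13j)]] + [[(0.04-0.15j), -0.01+0.05j, 0.05-0.08j, -0.10-0.08j], [0.30+0.23j, (-0.11-0.06j), 0.14+0.20j, 0.26-0.15j], [(0.32-0.06j), -0.10+0.04j, (0.21+0.02j), (0.05-0.25j)], [0.32+0.32j, -0.12-0.09j, (0.14+0.26j), 0.34-0.13j]] + [[(-0.03-0j), -0.07+0.00j, 0.03-0.00j, (0.04+0j)], [-0.04-0.00j, -0.10+0.00j, (0.04-0j), (0.06+0j)], [(0.02+0j), (0.06-0j), (-0.02+0j), (-0.03-0j)], [0j, (0.01-0j), (-0+0j), -0.00-0.00j]]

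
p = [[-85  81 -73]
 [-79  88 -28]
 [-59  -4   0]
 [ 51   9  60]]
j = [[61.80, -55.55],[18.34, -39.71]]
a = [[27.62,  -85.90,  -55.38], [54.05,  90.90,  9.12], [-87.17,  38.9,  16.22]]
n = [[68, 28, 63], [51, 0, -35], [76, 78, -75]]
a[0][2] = -55.38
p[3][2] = 60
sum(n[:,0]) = 195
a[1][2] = 9.12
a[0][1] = -85.9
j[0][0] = 61.8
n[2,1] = 78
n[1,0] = 51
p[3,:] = [51, 9, 60]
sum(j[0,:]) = 6.25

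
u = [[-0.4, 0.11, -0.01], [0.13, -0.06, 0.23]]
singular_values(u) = [0.45, 0.21]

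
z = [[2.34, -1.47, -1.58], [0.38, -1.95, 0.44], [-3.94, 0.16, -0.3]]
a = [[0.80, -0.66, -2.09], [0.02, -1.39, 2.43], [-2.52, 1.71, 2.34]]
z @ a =[[5.82, -2.2, -12.16], [-0.84, 3.21, -4.50], [-2.39, 1.87, 7.92]]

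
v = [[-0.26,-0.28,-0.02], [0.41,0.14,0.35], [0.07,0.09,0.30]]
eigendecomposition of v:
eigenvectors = [[0.38-0.55j, 0.38+0.55j, (-0.31+0j)], [-0.73+0.00j, (-0.73-0j), 0.62+0.00j], [(0.03+0.12j), 0.03-0.12j, 0.72+0.00j]]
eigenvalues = [(-0.08+0.25j), (-0.08-0.25j), (0.35+0j)]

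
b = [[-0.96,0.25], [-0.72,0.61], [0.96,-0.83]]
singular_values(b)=[1.83, 0.38]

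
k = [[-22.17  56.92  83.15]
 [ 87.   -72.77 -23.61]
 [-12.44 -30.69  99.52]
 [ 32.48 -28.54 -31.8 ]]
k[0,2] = 83.15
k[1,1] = -72.77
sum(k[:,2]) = 127.26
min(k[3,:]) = -31.8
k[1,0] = 87.0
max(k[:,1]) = 56.92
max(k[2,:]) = 99.52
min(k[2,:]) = -30.69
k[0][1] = 56.92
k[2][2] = 99.52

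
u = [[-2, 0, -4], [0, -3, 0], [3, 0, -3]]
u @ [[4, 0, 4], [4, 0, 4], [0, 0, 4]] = [[-8, 0, -24], [-12, 0, -12], [12, 0, 0]]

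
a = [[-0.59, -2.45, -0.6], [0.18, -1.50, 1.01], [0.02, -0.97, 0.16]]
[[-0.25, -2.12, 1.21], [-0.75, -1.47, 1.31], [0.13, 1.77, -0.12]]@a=[[-0.21, 2.62, -1.8], [0.20, 2.77, -0.83], [0.24, -2.86, 1.69]]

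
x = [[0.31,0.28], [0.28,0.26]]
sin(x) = [[0.29, 0.27], [0.27, 0.25]]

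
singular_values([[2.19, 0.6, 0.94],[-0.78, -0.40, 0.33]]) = [2.55, 0.63]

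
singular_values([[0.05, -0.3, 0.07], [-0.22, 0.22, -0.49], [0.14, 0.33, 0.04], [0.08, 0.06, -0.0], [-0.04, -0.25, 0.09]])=[0.66, 0.44, 0.1]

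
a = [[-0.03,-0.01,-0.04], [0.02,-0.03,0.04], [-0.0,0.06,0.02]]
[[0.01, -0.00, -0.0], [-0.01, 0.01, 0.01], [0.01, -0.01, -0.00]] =a @ [[-0.21, 0.06, -0.13], [0.09, -0.14, -0.11], [-0.01, 0.02, 0.13]]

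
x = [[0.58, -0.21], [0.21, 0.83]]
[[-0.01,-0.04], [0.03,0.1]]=x @ [[-0.01, -0.02], [0.04, 0.13]]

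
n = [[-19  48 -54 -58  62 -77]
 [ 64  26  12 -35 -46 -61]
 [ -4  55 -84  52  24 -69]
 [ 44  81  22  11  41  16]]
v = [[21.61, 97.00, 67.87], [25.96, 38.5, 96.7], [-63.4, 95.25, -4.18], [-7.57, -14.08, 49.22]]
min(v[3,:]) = -14.08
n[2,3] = 52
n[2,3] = 52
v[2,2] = -4.18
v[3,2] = 49.22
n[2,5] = -69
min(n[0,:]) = -77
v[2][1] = 95.25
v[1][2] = 96.7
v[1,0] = 25.96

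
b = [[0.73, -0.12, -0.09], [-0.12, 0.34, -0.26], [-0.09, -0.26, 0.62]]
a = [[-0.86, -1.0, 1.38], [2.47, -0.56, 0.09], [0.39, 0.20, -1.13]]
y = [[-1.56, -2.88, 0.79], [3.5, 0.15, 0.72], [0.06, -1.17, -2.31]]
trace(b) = 1.69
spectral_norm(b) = 0.79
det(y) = -27.42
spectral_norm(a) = 2.73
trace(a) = -2.55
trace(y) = -3.72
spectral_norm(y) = 4.23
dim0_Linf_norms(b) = [0.73, 0.34, 0.62]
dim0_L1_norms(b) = [0.94, 0.72, 0.97]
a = y @ b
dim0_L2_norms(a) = [2.64, 1.16, 1.79]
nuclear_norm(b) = 1.69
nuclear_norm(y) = 9.32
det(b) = 0.09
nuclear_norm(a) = 5.14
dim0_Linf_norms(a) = [2.47, 1.0, 1.38]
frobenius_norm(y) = 5.55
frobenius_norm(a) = 3.40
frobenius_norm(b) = 1.10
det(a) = -2.37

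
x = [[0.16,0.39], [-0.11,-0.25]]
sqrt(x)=[[1.61, 2.93], [-0.83, -1.47]]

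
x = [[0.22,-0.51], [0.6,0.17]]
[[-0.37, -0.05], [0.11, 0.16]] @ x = [[-0.11,0.18], [0.12,-0.03]]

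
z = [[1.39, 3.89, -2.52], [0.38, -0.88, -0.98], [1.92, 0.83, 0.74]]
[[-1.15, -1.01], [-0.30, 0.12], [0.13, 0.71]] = z@[[-0.04, 0.38], [-0.06, -0.24], [0.34, 0.24]]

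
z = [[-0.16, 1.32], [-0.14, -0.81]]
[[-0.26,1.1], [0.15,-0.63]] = z @[[0.05, -0.19], [-0.19, 0.81]]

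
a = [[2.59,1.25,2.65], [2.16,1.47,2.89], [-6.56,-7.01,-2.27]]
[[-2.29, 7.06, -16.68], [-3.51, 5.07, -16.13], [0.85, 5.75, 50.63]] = a @ [[1.39,3.26,-3.65], [-0.83,-4.37,-3.45], [-1.83,1.54,-1.1]]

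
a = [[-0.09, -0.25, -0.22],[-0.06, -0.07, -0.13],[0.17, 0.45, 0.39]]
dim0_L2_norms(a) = [0.2, 0.52, 0.47]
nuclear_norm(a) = 0.78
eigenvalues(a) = [(0.01+0j), (0.11+0.1j), (0.11-0.1j)]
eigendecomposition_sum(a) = [[0.01+0.00j, -0.00+0.00j, (0.01+0j)], [0j, (-0+0j), 0j], [(-0.01+0j), 0.00+0.00j, (-0+0j)]] + [[-0.05+0.02j, (-0.12+0.15j), (-0.11+0.04j)], [(-0.03+0.03j), (-0.03+0.15j), -0.07+0.07j], [(0.09-0.02j), 0.22-0.25j, (0.2-0.06j)]] + [[(-0.05-0.02j), (-0.12-0.15j), -0.11-0.04j],  [-0.03-0.03j, -0.03-0.15j, (-0.07-0.07j)],  [(0.09+0.02j), (0.22+0.25j), (0.2+0.06j)]]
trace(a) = 0.23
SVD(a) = [[-0.48, 0.09, 0.87],[-0.21, -0.98, -0.01],[0.85, -0.19, 0.48]] @ diag([0.7244862570089716, 0.05474445348222475, 0.004765314057120561]) @ [[0.28, 0.72, 0.64], [0.34, -0.70, 0.63], [0.9, 0.05, -0.44]]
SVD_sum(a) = [[-0.10, -0.25, -0.22], [-0.04, -0.11, -0.10], [0.17, 0.44, 0.40]] + [[0.00, -0.0, 0.00], [-0.02, 0.04, -0.03], [-0.0, 0.01, -0.01]] + [[0.0, 0.00, -0.00], [-0.0, -0.00, 0.0], [0.00, 0.0, -0.00]]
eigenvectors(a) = [[0.90+0.00j, -0.47+0.02j, -0.47-0.02j],[(0.03+0j), (-0.32+0.18j), (-0.32-0.18j)],[(-0.43+0j), (0.8+0j), (0.8-0j)]]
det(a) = 0.00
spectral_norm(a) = 0.72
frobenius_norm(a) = 0.73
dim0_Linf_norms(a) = [0.17, 0.45, 0.39]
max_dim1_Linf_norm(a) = 0.45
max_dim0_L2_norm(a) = 0.52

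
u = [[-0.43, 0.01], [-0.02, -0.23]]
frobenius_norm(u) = 0.49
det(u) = 0.10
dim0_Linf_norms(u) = [0.43, 0.23]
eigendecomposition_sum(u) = [[-0.43,0.02], [-0.04,0.0]] + [[0.00, -0.01], [0.02, -0.23]]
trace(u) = -0.66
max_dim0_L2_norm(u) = 0.43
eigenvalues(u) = [-0.43, -0.23]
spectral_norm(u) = 0.43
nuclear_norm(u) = 0.66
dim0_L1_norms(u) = [0.45, 0.24]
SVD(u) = [[-1.00, -0.05], [-0.05, 1.00]] @ diag([0.4304656551556826, 0.2302158112106747]) @ [[1.0, 0.00], [0.0, -1.0]]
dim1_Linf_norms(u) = [0.43, 0.23]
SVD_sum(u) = [[-0.43, -0.00], [-0.02, -0.0]] + [[-0.00, 0.01], [0.00, -0.23]]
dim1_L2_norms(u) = [0.43, 0.23]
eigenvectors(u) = [[-0.99, -0.05], [-0.10, -1.0]]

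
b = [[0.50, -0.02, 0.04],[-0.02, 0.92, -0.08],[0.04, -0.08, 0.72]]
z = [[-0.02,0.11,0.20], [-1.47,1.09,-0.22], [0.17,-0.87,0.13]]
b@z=[[0.03, -0.00, 0.11], [-1.37, 1.07, -0.22], [0.24, -0.71, 0.12]]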